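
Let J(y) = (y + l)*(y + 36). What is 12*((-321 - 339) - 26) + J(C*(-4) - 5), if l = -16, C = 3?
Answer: -8859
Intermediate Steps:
J(y) = (-16 + y)*(36 + y) (J(y) = (y - 16)*(y + 36) = (-16 + y)*(36 + y))
12*((-321 - 339) - 26) + J(C*(-4) - 5) = 12*((-321 - 339) - 26) + (-576 + (3*(-4) - 5)² + 20*(3*(-4) - 5)) = 12*(-660 - 26) + (-576 + (-12 - 5)² + 20*(-12 - 5)) = 12*(-686) + (-576 + (-17)² + 20*(-17)) = -8232 + (-576 + 289 - 340) = -8232 - 627 = -8859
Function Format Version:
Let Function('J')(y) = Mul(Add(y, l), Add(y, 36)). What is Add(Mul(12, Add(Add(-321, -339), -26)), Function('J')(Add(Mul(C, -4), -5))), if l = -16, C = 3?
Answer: -8859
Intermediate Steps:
Function('J')(y) = Mul(Add(-16, y), Add(36, y)) (Function('J')(y) = Mul(Add(y, -16), Add(y, 36)) = Mul(Add(-16, y), Add(36, y)))
Add(Mul(12, Add(Add(-321, -339), -26)), Function('J')(Add(Mul(C, -4), -5))) = Add(Mul(12, Add(Add(-321, -339), -26)), Add(-576, Pow(Add(Mul(3, -4), -5), 2), Mul(20, Add(Mul(3, -4), -5)))) = Add(Mul(12, Add(-660, -26)), Add(-576, Pow(Add(-12, -5), 2), Mul(20, Add(-12, -5)))) = Add(Mul(12, -686), Add(-576, Pow(-17, 2), Mul(20, -17))) = Add(-8232, Add(-576, 289, -340)) = Add(-8232, -627) = -8859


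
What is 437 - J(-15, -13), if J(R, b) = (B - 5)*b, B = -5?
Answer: 307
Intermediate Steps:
J(R, b) = -10*b (J(R, b) = (-5 - 5)*b = -10*b)
437 - J(-15, -13) = 437 - (-10)*(-13) = 437 - 1*130 = 437 - 130 = 307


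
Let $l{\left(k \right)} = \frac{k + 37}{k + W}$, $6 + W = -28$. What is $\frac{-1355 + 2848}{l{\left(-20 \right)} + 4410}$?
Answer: $\frac{80622}{238123} \approx 0.33857$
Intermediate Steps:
$W = -34$ ($W = -6 - 28 = -34$)
$l{\left(k \right)} = \frac{37 + k}{-34 + k}$ ($l{\left(k \right)} = \frac{k + 37}{k - 34} = \frac{37 + k}{-34 + k}$)
$\frac{-1355 + 2848}{l{\left(-20 \right)} + 4410} = \frac{-1355 + 2848}{\frac{37 - 20}{-34 - 20} + 4410} = \frac{1493}{\frac{1}{-54} \cdot 17 + 4410} = \frac{1493}{\left(- \frac{1}{54}\right) 17 + 4410} = \frac{1493}{- \frac{17}{54} + 4410} = \frac{1493}{\frac{238123}{54}} = 1493 \cdot \frac{54}{238123} = \frac{80622}{238123}$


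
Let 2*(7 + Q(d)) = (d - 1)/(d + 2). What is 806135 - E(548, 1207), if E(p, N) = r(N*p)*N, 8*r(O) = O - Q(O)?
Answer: -1047601402065951/10583008 ≈ -9.8989e+7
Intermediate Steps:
Q(d) = -7 + (-1 + d)/(2*(2 + d)) (Q(d) = -7 + ((d - 1)/(d + 2))/2 = -7 + ((-1 + d)/(2 + d))/2 = -7 + (-1 + d)/(2*(2 + d)))
r(O) = O/8 - (-29 - 13*O)/(16*(2 + O)) (r(O) = (O - (-29 - 13*O)/(2*(2 + O)))/8 = O/8 - (-29 - 13*O)/(16*(2 + O)))
E(p, N) = N*(29 + 2*N**2*p**2 + 17*N*p)/(16*(2 + N*p)) (E(p, N) = ((29 + 2*(N*p)**2 + 17*(N*p))/(16*(2 + N*p)))*N = ((29 + 2*(N**2*p**2) + 17*N*p)/(16*(2 + N*p)))*N = ((29 + 2*N**2*p**2 + 17*N*p)/(16*(2 + N*p)))*N = N*(29 + 2*N**2*p**2 + 17*N*p)/(16*(2 + N*p)))
806135 - E(548, 1207) = 806135 - 1207*(29 + 2*1207**2*548**2 + 17*1207*548)/(16*(2 + 1207*548)) = 806135 - 1207*(29 + 2*1456849*300304 + 11244412)/(16*(2 + 661436)) = 806135 - 1207*(29 + 874995164192 + 11244412)/(16*661438) = 806135 - 1207*875006408633/(16*661438) = 806135 - 1*1056132735220031/10583008 = 806135 - 1056132735220031/10583008 = -1047601402065951/10583008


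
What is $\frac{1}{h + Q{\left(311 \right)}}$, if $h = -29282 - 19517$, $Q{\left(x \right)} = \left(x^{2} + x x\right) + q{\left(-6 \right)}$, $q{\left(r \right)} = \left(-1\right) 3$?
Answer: $\frac{1}{144640} \approx 6.9137 \cdot 10^{-6}$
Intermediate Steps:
$q{\left(r \right)} = -3$
$Q{\left(x \right)} = -3 + 2 x^{2}$ ($Q{\left(x \right)} = \left(x^{2} + x x\right) - 3 = \left(x^{2} + x^{2}\right) - 3 = 2 x^{2} - 3 = -3 + 2 x^{2}$)
$h = -48799$
$\frac{1}{h + Q{\left(311 \right)}} = \frac{1}{-48799 - \left(3 - 2 \cdot 311^{2}\right)} = \frac{1}{-48799 + \left(-3 + 2 \cdot 96721\right)} = \frac{1}{-48799 + \left(-3 + 193442\right)} = \frac{1}{-48799 + 193439} = \frac{1}{144640}$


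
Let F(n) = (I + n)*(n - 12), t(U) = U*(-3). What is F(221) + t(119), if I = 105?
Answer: 67777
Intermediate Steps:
t(U) = -3*U
F(n) = (-12 + n)*(105 + n) (F(n) = (105 + n)*(n - 12) = (105 + n)*(-12 + n) = (-12 + n)*(105 + n))
F(221) + t(119) = (-1260 + 221² + 93*221) - 3*119 = (-1260 + 48841 + 20553) - 357 = 68134 - 357 = 67777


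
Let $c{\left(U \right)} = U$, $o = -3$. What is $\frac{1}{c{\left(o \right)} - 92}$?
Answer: $- \frac{1}{95} \approx -0.010526$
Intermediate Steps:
$\frac{1}{c{\left(o \right)} - 92} = \frac{1}{-3 - 92} = \frac{1}{-95} = - \frac{1}{95}$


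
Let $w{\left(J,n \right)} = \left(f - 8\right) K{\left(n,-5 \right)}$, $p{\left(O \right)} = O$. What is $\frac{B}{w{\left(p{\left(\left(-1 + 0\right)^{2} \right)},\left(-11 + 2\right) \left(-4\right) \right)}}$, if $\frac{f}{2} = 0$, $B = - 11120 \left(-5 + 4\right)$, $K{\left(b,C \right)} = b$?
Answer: $- \frac{695}{18} \approx -38.611$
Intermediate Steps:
$B = 11120$ ($B = \left(-11120\right) \left(-1\right) = 11120$)
$f = 0$ ($f = 2 \cdot 0 = 0$)
$w{\left(J,n \right)} = - 8 n$ ($w{\left(J,n \right)} = \left(0 - 8\right) n = - 8 n$)
$\frac{B}{w{\left(p{\left(\left(-1 + 0\right)^{2} \right)},\left(-11 + 2\right) \left(-4\right) \right)}} = \frac{11120}{\left(-8\right) \left(-11 + 2\right) \left(-4\right)} = \frac{11120}{\left(-8\right) \left(\left(-9\right) \left(-4\right)\right)} = \frac{11120}{\left(-8\right) 36} = \frac{11120}{-288} = 11120 \left(- \frac{1}{288}\right) = - \frac{695}{18}$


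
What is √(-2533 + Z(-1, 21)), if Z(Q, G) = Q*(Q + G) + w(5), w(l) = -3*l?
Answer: 2*I*√642 ≈ 50.675*I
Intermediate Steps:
Z(Q, G) = -15 + Q*(G + Q) (Z(Q, G) = Q*(Q + G) - 3*5 = Q*(G + Q) - 15 = -15 + Q*(G + Q))
√(-2533 + Z(-1, 21)) = √(-2533 + (-15 + (-1)² + 21*(-1))) = √(-2533 + (-15 + 1 - 21)) = √(-2533 - 35) = √(-2568) = 2*I*√642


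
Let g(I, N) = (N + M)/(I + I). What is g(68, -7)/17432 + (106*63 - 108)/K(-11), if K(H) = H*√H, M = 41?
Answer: 1/69728 + 6570*I*√11/121 ≈ 1.4341e-5 + 180.08*I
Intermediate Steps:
K(H) = H^(3/2)
g(I, N) = (41 + N)/(2*I) (g(I, N) = (N + 41)/(I + I) = (41 + N)/((2*I)) = (41 + N)*(1/(2*I)) = (41 + N)/(2*I))
g(68, -7)/17432 + (106*63 - 108)/K(-11) = ((½)*(41 - 7)/68)/17432 + (106*63 - 108)/((-11)^(3/2)) = ((½)*(1/68)*34)*(1/17432) + (6678 - 108)/((-11*I*√11)) = (¼)*(1/17432) + 6570*(I*√11/121) = 1/69728 + 6570*I*√11/121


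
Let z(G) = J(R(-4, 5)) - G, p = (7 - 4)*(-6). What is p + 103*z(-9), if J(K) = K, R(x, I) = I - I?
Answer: 909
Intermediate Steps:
R(x, I) = 0
p = -18 (p = 3*(-6) = -18)
z(G) = -G (z(G) = 0 - G = -G)
p + 103*z(-9) = -18 + 103*(-1*(-9)) = -18 + 103*9 = -18 + 927 = 909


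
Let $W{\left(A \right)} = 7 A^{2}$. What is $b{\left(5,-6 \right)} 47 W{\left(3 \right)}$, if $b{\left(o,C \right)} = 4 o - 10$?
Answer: $29610$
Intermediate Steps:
$b{\left(o,C \right)} = -10 + 4 o$
$b{\left(5,-6 \right)} 47 W{\left(3 \right)} = \left(-10 + 4 \cdot 5\right) 47 \cdot 7 \cdot 3^{2} = \left(-10 + 20\right) 47 \cdot 7 \cdot 9 = 10 \cdot 47 \cdot 63 = 470 \cdot 63 = 29610$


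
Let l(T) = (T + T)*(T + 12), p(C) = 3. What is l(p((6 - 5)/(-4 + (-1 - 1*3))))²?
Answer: 8100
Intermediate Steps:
l(T) = 2*T*(12 + T) (l(T) = (2*T)*(12 + T) = 2*T*(12 + T))
l(p((6 - 5)/(-4 + (-1 - 1*3))))² = (2*3*(12 + 3))² = (2*3*15)² = 90² = 8100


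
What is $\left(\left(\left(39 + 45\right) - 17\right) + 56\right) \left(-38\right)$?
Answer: $-4674$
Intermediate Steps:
$\left(\left(\left(39 + 45\right) - 17\right) + 56\right) \left(-38\right) = \left(\left(84 - 17\right) + 56\right) \left(-38\right) = \left(67 + 56\right) \left(-38\right) = 123 \left(-38\right) = -4674$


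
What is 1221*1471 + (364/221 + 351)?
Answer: 30539542/17 ≈ 1.7964e+6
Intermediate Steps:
1221*1471 + (364/221 + 351) = 1796091 + (364*(1/221) + 351) = 1796091 + (28/17 + 351) = 1796091 + 5995/17 = 30539542/17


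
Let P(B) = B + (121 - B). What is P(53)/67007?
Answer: 121/67007 ≈ 0.0018058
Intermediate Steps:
P(B) = 121
P(53)/67007 = 121/67007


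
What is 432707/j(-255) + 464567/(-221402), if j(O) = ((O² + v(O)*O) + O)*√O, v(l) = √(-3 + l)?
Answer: (-7672951170450*I - 30208469175*√258 + 95802195214*√255)/(14396665050*(√258 + 254*I)) ≈ -2.0719 - 0.41669*I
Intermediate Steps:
j(O) = √O*(O + O² + O*√(-3 + O)) (j(O) = ((O² + √(-3 + O)*O) + O)*√O = ((O² + O*√(-3 + O)) + O)*√O = (O + O² + O*√(-3 + O))*√O = √O*(O + O² + O*√(-3 + O)))
432707/j(-255) + 464567/(-221402) = 432707/(((-255)^(3/2)*(1 - 255 + √(-3 - 255)))) + 464567/(-221402) = 432707/(((-255*I*√255)*(1 - 255 + √(-258)))) + 464567*(-1/221402) = 432707/(((-255*I*√255)*(1 - 255 + I*√258))) - 464567/221402 = 432707/(((-255*I*√255)*(-254 + I*√258))) - 464567/221402 = 432707/((-255*I*√255*(-254 + I*√258))) - 464567/221402 = 432707*(I*√255/(65025*(-254 + I*√258))) - 464567/221402 = 432707*I*√255/(65025*(-254 + I*√258)) - 464567/221402 = -464567/221402 + 432707*I*√255/(65025*(-254 + I*√258))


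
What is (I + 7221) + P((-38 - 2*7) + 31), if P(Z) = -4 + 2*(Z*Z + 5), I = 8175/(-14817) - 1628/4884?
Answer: 120137939/14817 ≈ 8108.1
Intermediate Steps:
I = -13114/14817 (I = 8175*(-1/14817) - 1628*1/4884 = -2725/4939 - 1/3 = -13114/14817 ≈ -0.88506)
P(Z) = 6 + 2*Z**2 (P(Z) = -4 + 2*(Z**2 + 5) = -4 + 2*(5 + Z**2) = -4 + (10 + 2*Z**2) = 6 + 2*Z**2)
(I + 7221) + P((-38 - 2*7) + 31) = (-13114/14817 + 7221) + (6 + 2*((-38 - 2*7) + 31)**2) = 106980443/14817 + (6 + 2*((-38 - 14) + 31)**2) = 106980443/14817 + (6 + 2*(-52 + 31)**2) = 106980443/14817 + (6 + 2*(-21)**2) = 106980443/14817 + (6 + 2*441) = 106980443/14817 + (6 + 882) = 106980443/14817 + 888 = 120137939/14817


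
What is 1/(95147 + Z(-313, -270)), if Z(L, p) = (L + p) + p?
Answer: 1/94294 ≈ 1.0605e-5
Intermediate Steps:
Z(L, p) = L + 2*p
1/(95147 + Z(-313, -270)) = 1/(95147 + (-313 + 2*(-270))) = 1/(95147 + (-313 - 540)) = 1/(95147 - 853) = 1/94294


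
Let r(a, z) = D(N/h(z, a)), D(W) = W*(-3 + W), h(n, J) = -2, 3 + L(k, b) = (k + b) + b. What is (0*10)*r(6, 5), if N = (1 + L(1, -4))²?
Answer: 0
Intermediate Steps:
L(k, b) = -3 + k + 2*b (L(k, b) = -3 + ((k + b) + b) = -3 + ((b + k) + b) = -3 + (k + 2*b) = -3 + k + 2*b)
N = 81 (N = (1 + (-3 + 1 + 2*(-4)))² = (1 + (-3 + 1 - 8))² = (1 - 10)² = (-9)² = 81)
r(a, z) = 7047/4 (r(a, z) = (81/(-2))*(-3 + 81/(-2)) = (81*(-½))*(-3 + 81*(-½)) = -81*(-3 - 81/2)/2 = -81/2*(-87/2) = 7047/4)
(0*10)*r(6, 5) = (0*10)*(7047/4) = 0*(7047/4) = 0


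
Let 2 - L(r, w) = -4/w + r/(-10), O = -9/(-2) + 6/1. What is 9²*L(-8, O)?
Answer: 4482/35 ≈ 128.06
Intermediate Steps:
O = 21/2 (O = -9*(-½) + 6*1 = 9/2 + 6 = 21/2 ≈ 10.500)
L(r, w) = 2 + 4/w + r/10 (L(r, w) = 2 - (-4/w + r/(-10)) = 2 - (-4/w + r*(-⅒)) = 2 - (-4/w - r/10) = 2 + (4/w + r/10) = 2 + 4/w + r/10)
9²*L(-8, O) = 9²*(2 + 4/(21/2) + (⅒)*(-8)) = 81*(2 + 4*(2/21) - ⅘) = 81*(2 + 8/21 - ⅘) = 81*(166/105) = 4482/35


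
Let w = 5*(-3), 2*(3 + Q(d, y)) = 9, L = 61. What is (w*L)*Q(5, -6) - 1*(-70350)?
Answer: 137955/2 ≈ 68978.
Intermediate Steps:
Q(d, y) = 3/2 (Q(d, y) = -3 + (½)*9 = -3 + 9/2 = 3/2)
w = -15
(w*L)*Q(5, -6) - 1*(-70350) = -15*61*(3/2) - 1*(-70350) = -915*3/2 + 70350 = -2745/2 + 70350 = 137955/2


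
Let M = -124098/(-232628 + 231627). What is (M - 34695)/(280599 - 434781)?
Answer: 887323/3957338 ≈ 0.22422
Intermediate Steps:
M = 9546/77 (M = -124098/(-1001) = -124098*(-1/1001) = 9546/77 ≈ 123.97)
(M - 34695)/(280599 - 434781) = (9546/77 - 34695)/(280599 - 434781) = -2661969/77/(-154182) = -2661969/77*(-1/154182) = 887323/3957338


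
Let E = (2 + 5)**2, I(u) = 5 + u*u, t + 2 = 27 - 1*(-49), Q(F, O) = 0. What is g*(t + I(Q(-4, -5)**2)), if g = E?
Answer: 3871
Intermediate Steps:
t = 74 (t = -2 + (27 - 1*(-49)) = -2 + (27 + 49) = -2 + 76 = 74)
I(u) = 5 + u**2
E = 49 (E = 7**2 = 49)
g = 49
g*(t + I(Q(-4, -5)**2)) = 49*(74 + (5 + (0**2)**2)) = 49*(74 + (5 + 0**2)) = 49*(74 + (5 + 0)) = 49*(74 + 5) = 49*79 = 3871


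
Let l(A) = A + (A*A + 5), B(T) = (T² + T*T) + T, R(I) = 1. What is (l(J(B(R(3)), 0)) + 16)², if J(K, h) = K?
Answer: 1089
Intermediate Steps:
B(T) = T + 2*T² (B(T) = (T² + T²) + T = 2*T² + T = T + 2*T²)
l(A) = 5 + A + A² (l(A) = A + (A² + 5) = A + (5 + A²) = 5 + A + A²)
(l(J(B(R(3)), 0)) + 16)² = ((5 + 1*(1 + 2*1) + (1*(1 + 2*1))²) + 16)² = ((5 + 1*(1 + 2) + (1*(1 + 2))²) + 16)² = ((5 + 1*3 + (1*3)²) + 16)² = ((5 + 3 + 3²) + 16)² = ((5 + 3 + 9) + 16)² = (17 + 16)² = 33² = 1089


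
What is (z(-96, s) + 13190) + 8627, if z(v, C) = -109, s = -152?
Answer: 21708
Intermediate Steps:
(z(-96, s) + 13190) + 8627 = (-109 + 13190) + 8627 = 13081 + 8627 = 21708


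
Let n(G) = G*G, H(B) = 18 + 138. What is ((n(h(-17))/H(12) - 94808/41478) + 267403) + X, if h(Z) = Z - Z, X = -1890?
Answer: 5506426703/20739 ≈ 2.6551e+5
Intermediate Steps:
h(Z) = 0
H(B) = 156
n(G) = G²
((n(h(-17))/H(12) - 94808/41478) + 267403) + X = ((0²/156 - 94808/41478) + 267403) - 1890 = ((0*(1/156) - 94808*1/41478) + 267403) - 1890 = ((0 - 47404/20739) + 267403) - 1890 = (-47404/20739 + 267403) - 1890 = 5545623413/20739 - 1890 = 5506426703/20739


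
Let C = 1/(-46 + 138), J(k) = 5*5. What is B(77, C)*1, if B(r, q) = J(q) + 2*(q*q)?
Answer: 105801/4232 ≈ 25.000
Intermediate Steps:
J(k) = 25
C = 1/92 ≈ 0.010870
B(r, q) = 25 + 2*q² (B(r, q) = 25 + 2*(q*q) = 25 + 2*q²)
B(77, C)*1 = (25 + 2*(1/92)²)*1 = (25 + 2*(1/8464))*1 = (25 + 1/4232)*1 = (105801/4232)*1 = 105801/4232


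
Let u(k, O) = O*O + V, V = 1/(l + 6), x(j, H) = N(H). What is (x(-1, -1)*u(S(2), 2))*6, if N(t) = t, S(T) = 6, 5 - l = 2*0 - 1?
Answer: -49/2 ≈ -24.500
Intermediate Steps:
l = 6 (l = 5 - (2*0 - 1) = 5 - (0 - 1) = 5 - 1*(-1) = 5 + 1 = 6)
x(j, H) = H
V = 1/12 (V = 1/(6 + 6) = 1/12 ≈ 0.083333)
u(k, O) = 1/12 + O² (u(k, O) = O*O + 1/12 = O² + 1/12 = 1/12 + O²)
(x(-1, -1)*u(S(2), 2))*6 = -(1/12 + 2²)*6 = -(1/12 + 4)*6 = -1*49/12*6 = -49/12*6 = -49/2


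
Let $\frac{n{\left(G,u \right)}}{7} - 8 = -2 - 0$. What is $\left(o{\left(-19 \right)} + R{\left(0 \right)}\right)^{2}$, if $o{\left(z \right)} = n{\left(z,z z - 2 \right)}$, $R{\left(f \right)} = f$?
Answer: $1764$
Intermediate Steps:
$n{\left(G,u \right)} = 42$ ($n{\left(G,u \right)} = 56 + 7 \left(-2 - 0\right) = 56 + 7 \left(-2 + 0\right) = 56 + 7 \left(-2\right) = 56 - 14 = 42$)
$o{\left(z \right)} = 42$
$\left(o{\left(-19 \right)} + R{\left(0 \right)}\right)^{2} = \left(42 + 0\right)^{2} = 42^{2} = 1764$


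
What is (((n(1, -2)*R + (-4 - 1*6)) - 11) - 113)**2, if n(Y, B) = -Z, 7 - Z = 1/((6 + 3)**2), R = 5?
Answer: 187251856/6561 ≈ 28540.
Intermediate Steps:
Z = 566/81 (Z = 7 - 1/((6 + 3)**2) = 7 - 1/(9**2) = 7 - 1/81 = 566/81 ≈ 6.9877)
n(Y, B) = -566/81 (n(Y, B) = -1*566/81 = -566/81)
(((n(1, -2)*R + (-4 - 1*6)) - 11) - 113)**2 = (((-566/81*5 + (-4 - 1*6)) - 11) - 113)**2 = (((-2830/81 + (-4 - 6)) - 11) - 113)**2 = (((-2830/81 - 10) - 11) - 113)**2 = ((-3640/81 - 11) - 113)**2 = (-4531/81 - 113)**2 = (-13684/81)**2 = 187251856/6561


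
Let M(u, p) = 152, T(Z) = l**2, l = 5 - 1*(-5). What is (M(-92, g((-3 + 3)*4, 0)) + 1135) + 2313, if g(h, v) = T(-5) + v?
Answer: 3600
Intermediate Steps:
l = 10 (l = 5 + 5 = 10)
T(Z) = 100 (T(Z) = 10**2 = 100)
g(h, v) = 100 + v
(M(-92, g((-3 + 3)*4, 0)) + 1135) + 2313 = (152 + 1135) + 2313 = 1287 + 2313 = 3600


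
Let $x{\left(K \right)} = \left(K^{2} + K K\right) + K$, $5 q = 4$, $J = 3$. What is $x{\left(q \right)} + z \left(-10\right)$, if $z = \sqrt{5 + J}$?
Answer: $\frac{52}{25} - 20 \sqrt{2} \approx -26.204$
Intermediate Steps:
$q = \frac{4}{5}$ ($q = \frac{1}{5} \cdot 4 = \frac{4}{5} \approx 0.8$)
$x{\left(K \right)} = K + 2 K^{2}$ ($x{\left(K \right)} = \left(K^{2} + K^{2}\right) + K = 2 K^{2} + K = K + 2 K^{2}$)
$z = 2 \sqrt{2}$ ($z = \sqrt{5 + 3} = \sqrt{8} = 2 \sqrt{2} \approx 2.8284$)
$x{\left(q \right)} + z \left(-10\right) = \frac{4 \left(1 + 2 \cdot \frac{4}{5}\right)}{5} + 2 \sqrt{2} \left(-10\right) = \frac{4 \left(1 + \frac{8}{5}\right)}{5} - 20 \sqrt{2} = \frac{4}{5} \cdot \frac{13}{5} - 20 \sqrt{2} = \frac{52}{25} - 20 \sqrt{2}$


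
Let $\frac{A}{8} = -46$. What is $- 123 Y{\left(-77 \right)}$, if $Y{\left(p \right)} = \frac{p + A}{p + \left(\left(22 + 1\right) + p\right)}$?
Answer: $- \frac{54735}{131} \approx -417.82$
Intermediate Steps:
$A = -368$ ($A = 8 \left(-46\right) = -368$)
$Y{\left(p \right)} = \frac{-368 + p}{23 + 2 p}$ ($Y{\left(p \right)} = \frac{p - 368}{p + \left(\left(22 + 1\right) + p\right)} = \frac{-368 + p}{p + \left(23 + p\right)} = \frac{-368 + p}{23 + 2 p}$)
$- 123 Y{\left(-77 \right)} = - 123 \frac{-368 - 77}{23 + 2 \left(-77\right)} = - 123 \frac{1}{23 - 154} \left(-445\right) = - 123 \frac{1}{-131} \left(-445\right) = - 123 \left(\left(- \frac{1}{131}\right) \left(-445\right)\right) = \left(-123\right) \frac{445}{131} = - \frac{54735}{131}$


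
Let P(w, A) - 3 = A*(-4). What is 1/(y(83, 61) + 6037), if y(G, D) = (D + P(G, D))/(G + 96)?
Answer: 179/1080443 ≈ 0.00016567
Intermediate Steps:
P(w, A) = 3 - 4*A (P(w, A) = 3 + A*(-4) = 3 - 4*A)
y(G, D) = (3 - 3*D)/(96 + G) (y(G, D) = (D + (3 - 4*D))/(G + 96) = (3 - 3*D)/(96 + G))
1/(y(83, 61) + 6037) = 1/(3*(1 - 1*61)/(96 + 83) + 6037) = 1/(3*(1 - 61)/179 + 6037) = 1/(3*(1/179)*(-60) + 6037) = 1/(-180/179 + 6037) = 1/(1080443/179) = 179/1080443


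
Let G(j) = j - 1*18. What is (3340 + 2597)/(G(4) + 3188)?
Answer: 1979/1058 ≈ 1.8705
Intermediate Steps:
G(j) = -18 + j (G(j) = j - 18 = -18 + j)
(3340 + 2597)/(G(4) + 3188) = (3340 + 2597)/((-18 + 4) + 3188) = 5937/(-14 + 3188) = 5937/3174 = 5937*(1/3174) = 1979/1058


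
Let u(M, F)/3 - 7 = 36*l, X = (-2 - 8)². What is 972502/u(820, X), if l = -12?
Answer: -57206/75 ≈ -762.75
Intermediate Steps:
X = 100 (X = (-10)² = 100)
u(M, F) = -1275 (u(M, F) = 21 + 3*(36*(-12)) = 21 + 3*(-432) = 21 - 1296 = -1275)
972502/u(820, X) = 972502/(-1275) = 972502*(-1/1275) = -57206/75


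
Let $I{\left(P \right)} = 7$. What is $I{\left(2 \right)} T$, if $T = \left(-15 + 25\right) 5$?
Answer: $350$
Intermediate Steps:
$T = 50$ ($T = 10 \cdot 5 = 50$)
$I{\left(2 \right)} T = 7 \cdot 50 = 350$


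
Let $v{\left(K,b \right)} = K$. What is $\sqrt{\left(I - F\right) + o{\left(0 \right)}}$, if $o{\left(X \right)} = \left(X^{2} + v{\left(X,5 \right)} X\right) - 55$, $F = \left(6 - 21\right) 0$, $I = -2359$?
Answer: $i \sqrt{2414} \approx 49.132 i$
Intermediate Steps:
$F = 0$ ($F = \left(-15\right) 0 = 0$)
$o{\left(X \right)} = -55 + 2 X^{2}$ ($o{\left(X \right)} = \left(X^{2} + X X\right) - 55 = \left(X^{2} + X^{2}\right) - 55 = 2 X^{2} - 55 = -55 + 2 X^{2}$)
$\sqrt{\left(I - F\right) + o{\left(0 \right)}} = \sqrt{\left(-2359 - 0\right) - \left(55 - 2 \cdot 0^{2}\right)} = \sqrt{\left(-2359 + 0\right) + \left(-55 + 2 \cdot 0\right)} = \sqrt{-2359 + \left(-55 + 0\right)} = \sqrt{-2359 - 55} = \sqrt{-2414} = i \sqrt{2414}$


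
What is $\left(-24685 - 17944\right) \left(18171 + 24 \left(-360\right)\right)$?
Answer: $-406296999$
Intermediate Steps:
$\left(-24685 - 17944\right) \left(18171 + 24 \left(-360\right)\right) = - 42629 \left(18171 - 8640\right) = \left(-42629\right) 9531 = -406296999$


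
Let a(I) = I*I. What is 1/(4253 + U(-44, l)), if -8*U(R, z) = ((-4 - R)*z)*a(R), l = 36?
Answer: -1/344227 ≈ -2.9051e-6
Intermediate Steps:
a(I) = I²
U(R, z) = -z*R²*(-4 - R)/8 (U(R, z) = -(-4 - R)*z*R²/8 = -z*(-4 - R)*R²/8 = -z*R²*(-4 - R)/8)
1/(4253 + U(-44, l)) = 1/(4253 + (⅛)*36*(-44)²*(4 - 44)) = 1/(4253 + (⅛)*36*1936*(-40)) = 1/(4253 - 348480) = 1/(-344227) = -1/344227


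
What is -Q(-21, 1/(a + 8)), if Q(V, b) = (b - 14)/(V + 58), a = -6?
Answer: 27/74 ≈ 0.36486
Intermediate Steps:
Q(V, b) = (-14 + b)/(58 + V)
-Q(-21, 1/(a + 8)) = -(-14 + 1/(-6 + 8))/(58 - 21) = -(-14 + 1/2)/37 = -(-14 + ½)/37 = -(-27)/(37*2) = -1*(-27/74) = 27/74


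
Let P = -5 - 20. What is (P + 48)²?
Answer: 529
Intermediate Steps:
P = -25
(P + 48)² = (-25 + 48)² = 23² = 529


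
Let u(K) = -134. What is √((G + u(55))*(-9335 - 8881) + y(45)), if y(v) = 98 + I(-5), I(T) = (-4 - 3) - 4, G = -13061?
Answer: √240360207 ≈ 15504.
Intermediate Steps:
I(T) = -11 (I(T) = -7 - 4 = -11)
y(v) = 87 (y(v) = 98 - 11 = 87)
√((G + u(55))*(-9335 - 8881) + y(45)) = √((-13061 - 134)*(-9335 - 8881) + 87) = √(-13195*(-18216) + 87) = √(240360120 + 87) = √240360207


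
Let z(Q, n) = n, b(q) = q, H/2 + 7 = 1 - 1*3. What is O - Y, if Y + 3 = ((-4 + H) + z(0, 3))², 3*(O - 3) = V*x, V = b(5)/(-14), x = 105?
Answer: -735/2 ≈ -367.50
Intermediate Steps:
H = -18 (H = -14 + 2*(1 - 1*3) = -14 + 2*(1 - 3) = -14 + 2*(-2) = -14 - 4 = -18)
V = -5/14 (V = 5/(-14) = 5*(-1/14) = -5/14 ≈ -0.35714)
O = -19/2 (O = 3 + (-5/14*105)/3 = 3 + (⅓)*(-75/2) = 3 - 25/2 = -19/2 ≈ -9.5000)
Y = 358 (Y = -3 + ((-4 - 18) + 3)² = -3 + (-22 + 3)² = -3 + (-19)² = -3 + 361 = 358)
O - Y = -19/2 - 1*358 = -19/2 - 358 = -735/2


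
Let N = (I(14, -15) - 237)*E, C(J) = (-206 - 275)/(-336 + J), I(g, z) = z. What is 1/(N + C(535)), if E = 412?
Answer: -199/20661457 ≈ -9.6315e-6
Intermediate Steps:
C(J) = -481/(-336 + J)
N = -103824 (N = (-15 - 237)*412 = -252*412 = -103824)
1/(N + C(535)) = 1/(-103824 - 481/(-336 + 535)) = 1/(-103824 - 481/199) = 1/(-20661457/199) = -199/20661457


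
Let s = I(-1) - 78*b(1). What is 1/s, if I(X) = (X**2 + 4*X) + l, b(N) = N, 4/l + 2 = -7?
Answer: -9/733 ≈ -0.012278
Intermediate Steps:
l = -4/9 (l = 4/(-2 - 7) = 4/(-9) = 4*(-1/9) = -4/9 ≈ -0.44444)
I(X) = -4/9 + X**2 + 4*X (I(X) = (X**2 + 4*X) - 4/9 = -4/9 + X**2 + 4*X)
s = -733/9 (s = (-4/9 + (-1)**2 + 4*(-1)) - 78*1 = (-4/9 + 1 - 4) - 78 = -31/9 - 78 = -733/9 ≈ -81.444)
1/s = 1/(-733/9) = -9/733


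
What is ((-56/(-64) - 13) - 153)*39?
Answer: -51519/8 ≈ -6439.9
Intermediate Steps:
((-56/(-64) - 13) - 153)*39 = ((-56*(-1/64) - 13) - 153)*39 = ((7/8 - 13) - 153)*39 = (-97/8 - 153)*39 = -1321/8*39 = -51519/8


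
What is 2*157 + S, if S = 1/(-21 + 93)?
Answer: 22609/72 ≈ 314.01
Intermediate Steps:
S = 1/72 ≈ 0.013889
2*157 + S = 2*157 + 1/72 = 314 + 1/72 = 22609/72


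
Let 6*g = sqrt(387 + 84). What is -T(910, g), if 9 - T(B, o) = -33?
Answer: -42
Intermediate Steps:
g = sqrt(471)/6 (g = sqrt(387 + 84)/6 = sqrt(471)/6 ≈ 3.6171)
T(B, o) = 42 (T(B, o) = 9 - 1*(-33) = 9 + 33 = 42)
-T(910, g) = -1*42 = -42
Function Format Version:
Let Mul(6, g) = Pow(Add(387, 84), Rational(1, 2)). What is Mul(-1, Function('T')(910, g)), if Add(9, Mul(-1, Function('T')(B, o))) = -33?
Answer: -42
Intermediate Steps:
g = Mul(Rational(1, 6), Pow(471, Rational(1, 2))) (g = Mul(Rational(1, 6), Pow(Add(387, 84), Rational(1, 2))) = Mul(Rational(1, 6), Pow(471, Rational(1, 2))) ≈ 3.6171)
Function('T')(B, o) = 42 (Function('T')(B, o) = Add(9, Mul(-1, -33)) = Add(9, 33) = 42)
Mul(-1, Function('T')(910, g)) = Mul(-1, 42) = -42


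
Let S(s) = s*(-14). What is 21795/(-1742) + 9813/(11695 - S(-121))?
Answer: -200877549/17421742 ≈ -11.530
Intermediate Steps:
S(s) = -14*s
21795/(-1742) + 9813/(11695 - S(-121)) = 21795/(-1742) + 9813/(11695 - (-14)*(-121)) = 21795*(-1/1742) + 9813/(11695 - 1*1694) = -21795/1742 + 9813/(11695 - 1694) = -21795/1742 + 9813/10001 = -200877549/17421742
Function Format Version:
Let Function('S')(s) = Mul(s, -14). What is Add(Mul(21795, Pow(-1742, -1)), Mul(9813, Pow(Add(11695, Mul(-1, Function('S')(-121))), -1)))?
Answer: Rational(-200877549, 17421742) ≈ -11.530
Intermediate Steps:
Function('S')(s) = Mul(-14, s)
Add(Mul(21795, Pow(-1742, -1)), Mul(9813, Pow(Add(11695, Mul(-1, Function('S')(-121))), -1))) = Add(Mul(21795, Pow(-1742, -1)), Mul(9813, Pow(Add(11695, Mul(-1, Mul(-14, -121))), -1))) = Add(Mul(21795, Rational(-1, 1742)), Mul(9813, Pow(Add(11695, Mul(-1, 1694)), -1))) = Add(Rational(-21795, 1742), Mul(9813, Pow(Add(11695, -1694), -1))) = Add(Rational(-21795, 1742), Mul(9813, Pow(10001, -1))) = Add(Rational(-21795, 1742), Mul(9813, Rational(1, 10001))) = Add(Rational(-21795, 1742), Rational(9813, 10001)) = Rational(-200877549, 17421742)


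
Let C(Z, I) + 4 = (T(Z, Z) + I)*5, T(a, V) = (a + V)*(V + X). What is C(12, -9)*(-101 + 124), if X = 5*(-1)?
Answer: 18193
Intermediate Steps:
X = -5
T(a, V) = (-5 + V)*(V + a) (T(a, V) = (a + V)*(V - 5) = (V + a)*(-5 + V) = (-5 + V)*(V + a))
C(Z, I) = -4 - 50*Z + 5*I + 10*Z² (C(Z, I) = -4 + ((Z² - 5*Z - 5*Z + Z*Z) + I)*5 = -4 + ((Z² - 5*Z - 5*Z + Z²) + I)*5 = -4 + ((-10*Z + 2*Z²) + I)*5 = -4 + (I - 10*Z + 2*Z²)*5 = -4 + (-50*Z + 5*I + 10*Z²) = -4 - 50*Z + 5*I + 10*Z²)
C(12, -9)*(-101 + 124) = (-4 - 50*12 + 5*(-9) + 10*12²)*(-101 + 124) = (-4 - 600 - 45 + 10*144)*23 = (-4 - 600 - 45 + 1440)*23 = 791*23 = 18193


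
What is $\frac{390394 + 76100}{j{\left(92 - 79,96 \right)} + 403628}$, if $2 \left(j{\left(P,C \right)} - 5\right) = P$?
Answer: $\frac{310996}{269093} \approx 1.1557$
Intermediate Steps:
$j{\left(P,C \right)} = 5 + \frac{P}{2}$
$\frac{390394 + 76100}{j{\left(92 - 79,96 \right)} + 403628} = \frac{390394 + 76100}{\left(5 + \frac{92 - 79}{2}\right) + 403628} = \frac{466494}{\left(5 + \frac{92 - 79}{2}\right) + 403628} = \frac{466494}{\left(5 + \frac{1}{2} \cdot 13\right) + 403628} = \frac{466494}{\left(5 + \frac{13}{2}\right) + 403628} = \frac{466494}{\frac{23}{2} + 403628} = \frac{466494}{\frac{807279}{2}} = 466494 \cdot \frac{2}{807279} = \frac{310996}{269093}$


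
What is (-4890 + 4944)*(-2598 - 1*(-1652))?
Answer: -51084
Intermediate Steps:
(-4890 + 4944)*(-2598 - 1*(-1652)) = 54*(-2598 + 1652) = 54*(-946) = -51084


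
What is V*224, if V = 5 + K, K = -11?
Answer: -1344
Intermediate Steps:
V = -6 (V = 5 - 11 = -6)
V*224 = -6*224 = -1344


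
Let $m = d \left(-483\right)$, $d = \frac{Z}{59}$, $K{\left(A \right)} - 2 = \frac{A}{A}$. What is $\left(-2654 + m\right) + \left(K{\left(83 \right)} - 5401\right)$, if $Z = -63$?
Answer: $- \frac{444639}{59} \approx -7536.3$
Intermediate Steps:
$K{\left(A \right)} = 3$ ($K{\left(A \right)} = 2 + \frac{A}{A} = 2 + 1 = 3$)
$d = - \frac{63}{59} \approx -1.0678$
$m = \frac{30429}{59}$ ($m = \left(- \frac{63}{59}\right) \left(-483\right) = \frac{30429}{59} \approx 515.75$)
$\left(-2654 + m\right) + \left(K{\left(83 \right)} - 5401\right) = \left(-2654 + \frac{30429}{59}\right) + \left(3 - 5401\right) = - \frac{126157}{59} - 5398 = - \frac{444639}{59}$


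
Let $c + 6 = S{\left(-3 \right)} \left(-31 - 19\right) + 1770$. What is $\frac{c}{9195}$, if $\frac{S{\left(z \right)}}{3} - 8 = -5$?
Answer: $\frac{438}{3065} \approx 0.1429$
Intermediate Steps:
$S{\left(z \right)} = 9$ ($S{\left(z \right)} = 24 + 3 \left(-5\right) = 24 - 15 = 9$)
$c = 1314$ ($c = -6 + \left(9 \left(-31 - 19\right) + 1770\right) = -6 + \left(9 \left(-50\right) + 1770\right) = -6 + \left(-450 + 1770\right) = -6 + 1320 = 1314$)
$\frac{c}{9195} = \frac{1314}{9195} = 1314 \cdot \frac{1}{9195} = \frac{438}{3065}$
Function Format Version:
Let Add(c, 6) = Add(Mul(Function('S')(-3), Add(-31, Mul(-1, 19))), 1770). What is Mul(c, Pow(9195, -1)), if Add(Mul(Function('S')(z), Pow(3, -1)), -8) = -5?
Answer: Rational(438, 3065) ≈ 0.14290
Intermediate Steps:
Function('S')(z) = 9 (Function('S')(z) = Add(24, Mul(3, -5)) = Add(24, -15) = 9)
c = 1314 (c = Add(-6, Add(Mul(9, Add(-31, Mul(-1, 19))), 1770)) = Add(-6, Add(Mul(9, Add(-31, -19)), 1770)) = Add(-6, Add(Mul(9, -50), 1770)) = Add(-6, Add(-450, 1770)) = Add(-6, 1320) = 1314)
Mul(c, Pow(9195, -1)) = Mul(1314, Pow(9195, -1)) = Mul(1314, Rational(1, 9195)) = Rational(438, 3065)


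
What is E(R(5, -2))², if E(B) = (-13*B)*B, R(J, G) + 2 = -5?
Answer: 405769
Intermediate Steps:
R(J, G) = -7 (R(J, G) = -2 - 5 = -7)
E(B) = -13*B²
E(R(5, -2))² = (-13*(-7)²)² = (-13*49)² = (-637)² = 405769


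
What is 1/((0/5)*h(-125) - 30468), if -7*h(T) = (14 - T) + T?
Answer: -1/30468 ≈ -3.2821e-5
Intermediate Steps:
h(T) = -2 (h(T) = -((14 - T) + T)/7 = -1/7*14 = -2)
1/((0/5)*h(-125) - 30468) = 1/((0/5)*(-2) - 30468) = 1/((0*(1/5))*(-2) - 30468) = 1/(0*(-2) - 30468) = 1/(0 - 30468) = 1/(-30468) = -1/30468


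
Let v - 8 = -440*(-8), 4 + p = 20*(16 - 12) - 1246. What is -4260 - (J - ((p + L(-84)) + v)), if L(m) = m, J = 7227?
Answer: -9213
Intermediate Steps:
p = -1170 (p = -4 + (20*(16 - 12) - 1246) = -4 + (20*4 - 1246) = -4 + (80 - 1246) = -4 - 1166 = -1170)
v = 3528 (v = 8 - 440*(-8) = 8 + 3520 = 3528)
-4260 - (J - ((p + L(-84)) + v)) = -4260 - (7227 - ((-1170 - 84) + 3528)) = -4260 - (7227 - (-1254 + 3528)) = -4260 - (7227 - 1*2274) = -4260 - (7227 - 2274) = -4260 - 1*4953 = -4260 - 4953 = -9213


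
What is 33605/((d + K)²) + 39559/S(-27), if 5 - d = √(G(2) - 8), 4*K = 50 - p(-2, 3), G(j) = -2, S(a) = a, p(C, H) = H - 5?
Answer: 13*(-885707*I - 109548*√10)/(54*(18*√10 + 157*I)) ≈ -1370.6 + 34.294*I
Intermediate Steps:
p(C, H) = -5 + H
K = 13 (K = (50 - (-5 + 3))/4 = (50 - 1*(-2))/4 = (50 + 2)/4 = (¼)*52 = 13)
d = 5 - I*√10 (d = 5 - √(-2 - 8) = 5 - √(-10) = 5 - I*√10 ≈ 5.0 - 3.1623*I)
33605/((d + K)²) + 39559/S(-27) = 33605/(((5 - I*√10) + 13)²) + 39559/(-27) = 33605/((18 - I*√10)²) + 39559*(-1/27) = 33605/(18 - I*√10)² - 39559/27 = -39559/27 + 33605/(18 - I*√10)²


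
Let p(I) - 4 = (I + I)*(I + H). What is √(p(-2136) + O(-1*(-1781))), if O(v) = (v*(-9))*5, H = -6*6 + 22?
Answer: √9104659 ≈ 3017.4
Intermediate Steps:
H = -14 (H = -36 + 22 = -14)
O(v) = -45*v (O(v) = -9*v*5 = -45*v)
p(I) = 4 + 2*I*(-14 + I) (p(I) = 4 + (I + I)*(I - 14) = 4 + (2*I)*(-14 + I) = 4 + 2*I*(-14 + I))
√(p(-2136) + O(-1*(-1781))) = √((4 - 28*(-2136) + 2*(-2136)²) - (-45)*(-1781)) = √((4 + 59808 + 2*4562496) - 45*1781) = √((4 + 59808 + 9124992) - 80145) = √(9184804 - 80145) = √9104659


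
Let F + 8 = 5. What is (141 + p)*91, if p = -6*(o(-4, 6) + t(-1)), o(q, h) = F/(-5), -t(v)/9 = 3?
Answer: 136227/5 ≈ 27245.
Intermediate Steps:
F = -3 (F = -8 + 5 = -3)
t(v) = -27 (t(v) = -9*3 = -27)
o(q, h) = ⅗ (o(q, h) = -3/(-5) = -3*(-⅕) = ⅗)
p = 792/5 (p = -6*(⅗ - 27) = -6*(-132/5) = 792/5 ≈ 158.40)
(141 + p)*91 = (141 + 792/5)*91 = (1497/5)*91 = 136227/5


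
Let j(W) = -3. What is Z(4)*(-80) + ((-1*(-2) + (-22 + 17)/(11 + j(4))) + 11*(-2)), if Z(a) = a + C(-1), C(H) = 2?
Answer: -4005/8 ≈ -500.63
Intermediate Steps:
Z(a) = 2 + a (Z(a) = a + 2 = 2 + a)
Z(4)*(-80) + ((-1*(-2) + (-22 + 17)/(11 + j(4))) + 11*(-2)) = (2 + 4)*(-80) + ((-1*(-2) + (-22 + 17)/(11 - 3)) + 11*(-2)) = 6*(-80) + ((2 - 5/8) - 22) = -480 + ((2 - 5*⅛) - 22) = -480 + ((2 - 5/8) - 22) = -480 + (11/8 - 22) = -480 - 165/8 = -4005/8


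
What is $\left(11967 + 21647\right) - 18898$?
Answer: $14716$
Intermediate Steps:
$\left(11967 + 21647\right) - 18898 = 33614 - 18898 = 14716$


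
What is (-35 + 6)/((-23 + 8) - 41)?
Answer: 29/56 ≈ 0.51786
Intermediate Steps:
(-35 + 6)/((-23 + 8) - 41) = -29/(-15 - 41) = -29/(-56) = -29*(-1/56) = 29/56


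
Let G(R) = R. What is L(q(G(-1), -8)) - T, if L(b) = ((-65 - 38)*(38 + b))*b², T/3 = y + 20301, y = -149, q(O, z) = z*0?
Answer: -60456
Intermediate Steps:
q(O, z) = 0
T = 60456 (T = 3*(-149 + 20301) = 3*20152 = 60456)
L(b) = b²*(-3914 - 103*b) (L(b) = (-103*(38 + b))*b² = (-3914 - 103*b)*b² = b²*(-3914 - 103*b))
L(q(G(-1), -8)) - T = 103*0²*(-38 - 1*0) - 1*60456 = 103*0*(-38 + 0) - 60456 = 103*0*(-38) - 60456 = 0 - 60456 = -60456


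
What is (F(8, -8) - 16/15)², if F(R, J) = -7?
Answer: 14641/225 ≈ 65.071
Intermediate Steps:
(F(8, -8) - 16/15)² = (-7 - 16/15)² = (-121/15)² = 14641/225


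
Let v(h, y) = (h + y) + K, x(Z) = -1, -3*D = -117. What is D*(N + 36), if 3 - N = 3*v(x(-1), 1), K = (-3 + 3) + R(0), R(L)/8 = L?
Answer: 1521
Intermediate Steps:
D = 39 (D = -⅓*(-117) = 39)
R(L) = 8*L
K = 0 (K = (-3 + 3) + 8*0 = 0 + 0 = 0)
v(h, y) = h + y (v(h, y) = (h + y) + 0 = h + y)
N = 3 (N = 3 - 3*(-1 + 1) = 3 - 3*0 = 3 - 1*0 = 3 + 0 = 3)
D*(N + 36) = 39*(3 + 36) = 39*39 = 1521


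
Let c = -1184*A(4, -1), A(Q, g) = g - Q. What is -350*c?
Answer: -2072000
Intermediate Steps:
c = 5920 (c = -1184*(-1 - 1*4) = -1184*(-1 - 4) = -1184*(-5) = 5920)
-350*c = -350*5920 = -2072000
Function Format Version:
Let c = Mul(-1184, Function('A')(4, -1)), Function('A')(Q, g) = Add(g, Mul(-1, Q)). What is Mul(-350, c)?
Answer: -2072000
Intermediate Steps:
c = 5920 (c = Mul(-1184, Add(-1, Mul(-1, 4))) = Mul(-1184, Add(-1, -4)) = Mul(-1184, -5) = 5920)
Mul(-350, c) = Mul(-350, 5920) = -2072000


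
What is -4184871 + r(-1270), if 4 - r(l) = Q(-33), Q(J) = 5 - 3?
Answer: -4184869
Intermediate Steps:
Q(J) = 2
r(l) = 2 (r(l) = 4 - 1*2 = 4 - 2 = 2)
-4184871 + r(-1270) = -4184871 + 2 = -4184869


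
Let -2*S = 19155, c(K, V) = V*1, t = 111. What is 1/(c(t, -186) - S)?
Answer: 2/18783 ≈ 0.00010648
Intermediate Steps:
c(K, V) = V
S = -19155/2 (S = -½*19155 = -19155/2 ≈ -9577.5)
1/(c(t, -186) - S) = 1/(-186 - 1*(-19155/2)) = 1/(-186 + 19155/2) = 1/(18783/2) = 2/18783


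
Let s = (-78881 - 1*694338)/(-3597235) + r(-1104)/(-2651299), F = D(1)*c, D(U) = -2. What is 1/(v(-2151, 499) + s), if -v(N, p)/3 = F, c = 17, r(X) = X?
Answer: 9537345558265/974863253051951 ≈ 0.0097833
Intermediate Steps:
F = -34 (F = -2*17 = -34)
s = 2054006108921/9537345558265 (s = (-78881 - 1*694338)/(-3597235) - 1104/(-2651299) = (-78881 - 694338)*(-1/3597235) - 1104*(-1/2651299) = -773219*(-1/3597235) + 1104/2651299 = 773219/3597235 + 1104/2651299 = 2054006108921/9537345558265 ≈ 0.21536)
v(N, p) = 102 (v(N, p) = -3*(-34) = 102)
1/(v(-2151, 499) + s) = 1/(102 + 2054006108921/9537345558265) = 1/(974863253051951/9537345558265) = 9537345558265/974863253051951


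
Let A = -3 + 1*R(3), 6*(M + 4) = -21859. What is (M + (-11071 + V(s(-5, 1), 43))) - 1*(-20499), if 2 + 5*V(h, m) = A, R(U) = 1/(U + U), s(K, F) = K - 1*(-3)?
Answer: 86698/15 ≈ 5779.9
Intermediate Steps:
M = -21883/6 (M = -4 + (1/6)*(-21859) = -4 - 21859/6 = -21883/6 ≈ -3647.2)
s(K, F) = 3 + K (s(K, F) = K + 3 = 3 + K)
R(U) = 1/(2*U)
A = -17/6 (A = -3 + 1*((1/2)/3) = -3 + 1*((1/2)*(1/3)) = -3 + 1*(1/6) = -3 + 1/6 = -17/6 ≈ -2.8333)
V(h, m) = -29/30 (V(h, m) = -2/5 + (1/5)*(-17/6) = -2/5 - 17/30 = -29/30)
(M + (-11071 + V(s(-5, 1), 43))) - 1*(-20499) = (-21883/6 + (-11071 - 29/30)) - 1*(-20499) = (-21883/6 - 332159/30) + 20499 = -220787/15 + 20499 = 86698/15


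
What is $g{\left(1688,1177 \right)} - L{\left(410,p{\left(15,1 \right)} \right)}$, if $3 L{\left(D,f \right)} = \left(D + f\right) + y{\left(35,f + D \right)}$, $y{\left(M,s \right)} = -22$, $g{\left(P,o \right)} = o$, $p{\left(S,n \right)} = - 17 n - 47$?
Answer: $1069$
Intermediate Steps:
$p{\left(S,n \right)} = -47 - 17 n$
$L{\left(D,f \right)} = - \frac{22}{3} + \frac{D}{3} + \frac{f}{3}$ ($L{\left(D,f \right)} = \frac{\left(D + f\right) - 22}{3} = \frac{-22 + D + f}{3} = - \frac{22}{3} + \frac{D}{3} + \frac{f}{3}$)
$g{\left(1688,1177 \right)} - L{\left(410,p{\left(15,1 \right)} \right)} = 1177 - \left(- \frac{22}{3} + \frac{1}{3} \cdot 410 + \frac{-47 - 17}{3}\right) = 1177 - \left(- \frac{22}{3} + \frac{410}{3} + \frac{-47 - 17}{3}\right) = 1177 - \left(- \frac{22}{3} + \frac{410}{3} + \frac{1}{3} \left(-64\right)\right) = 1177 - \left(- \frac{22}{3} + \frac{410}{3} - \frac{64}{3}\right) = 1177 - 108 = 1069$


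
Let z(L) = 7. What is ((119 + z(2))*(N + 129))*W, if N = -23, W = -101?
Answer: -1348956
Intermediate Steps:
((119 + z(2))*(N + 129))*W = ((119 + 7)*(-23 + 129))*(-101) = (126*106)*(-101) = 13356*(-101) = -1348956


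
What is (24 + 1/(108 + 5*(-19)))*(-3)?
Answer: -939/13 ≈ -72.231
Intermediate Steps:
(24 + 1/(108 + 5*(-19)))*(-3) = (24 + 1/(108 - 95))*(-3) = (24 + 1/13)*(-3) = (313/13)*(-3) = -939/13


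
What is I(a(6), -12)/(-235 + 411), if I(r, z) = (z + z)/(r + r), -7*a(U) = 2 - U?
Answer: -21/176 ≈ -0.11932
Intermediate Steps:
a(U) = -2/7 + U/7 (a(U) = -(2 - U)/7 = -2/7 + U/7)
I(r, z) = z/r (I(r, z) = (2*z)/((2*r)) = (2*z)*(1/(2*r)) = z/r)
I(a(6), -12)/(-235 + 411) = (-12/(-2/7 + (⅐)*6))/(-235 + 411) = (-12/(-2/7 + 6/7))/176 = (-12/4/7)/176 = (-12*7/4)/176 = (1/176)*(-21) = -21/176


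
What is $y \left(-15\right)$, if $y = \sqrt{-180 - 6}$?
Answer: $- 15 i \sqrt{186} \approx - 204.57 i$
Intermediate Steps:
$y = i \sqrt{186}$ ($y = \sqrt{-186} = i \sqrt{186} \approx 13.638 i$)
$y \left(-15\right) = i \sqrt{186} \left(-15\right) = - 15 i \sqrt{186}$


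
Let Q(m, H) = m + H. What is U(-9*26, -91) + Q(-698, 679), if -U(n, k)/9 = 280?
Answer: -2539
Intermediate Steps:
U(n, k) = -2520 (U(n, k) = -9*280 = -2520)
Q(m, H) = H + m
U(-9*26, -91) + Q(-698, 679) = -2520 + (679 - 698) = -2520 - 19 = -2539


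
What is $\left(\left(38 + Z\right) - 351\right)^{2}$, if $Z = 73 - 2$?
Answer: $58564$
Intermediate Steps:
$Z = 71$
$\left(\left(38 + Z\right) - 351\right)^{2} = \left(\left(38 + 71\right) - 351\right)^{2} = \left(109 - 351\right)^{2} = \left(-242\right)^{2} = 58564$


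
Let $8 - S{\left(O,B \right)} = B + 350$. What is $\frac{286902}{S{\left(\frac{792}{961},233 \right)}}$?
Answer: $- \frac{12474}{25} \approx -498.96$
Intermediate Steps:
$S{\left(O,B \right)} = -342 - B$ ($S{\left(O,B \right)} = 8 - \left(B + 350\right) = 8 - \left(350 + B\right) = -342 - B$)
$\frac{286902}{S{\left(\frac{792}{961},233 \right)}} = \frac{286902}{-342 - 233} = \frac{286902}{-575} = 286902 \left(- \frac{1}{575}\right) = - \frac{12474}{25}$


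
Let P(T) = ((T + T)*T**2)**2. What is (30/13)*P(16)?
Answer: 2013265920/13 ≈ 1.5487e+8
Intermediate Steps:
P(T) = 4*T**6 (P(T) = ((2*T)*T**2)**2 = (2*T**3)**2 = 4*T**6)
(30/13)*P(16) = (30/13)*(4*16**6) = (30*(1/13))*(4*16777216) = (30/13)*67108864 = 2013265920/13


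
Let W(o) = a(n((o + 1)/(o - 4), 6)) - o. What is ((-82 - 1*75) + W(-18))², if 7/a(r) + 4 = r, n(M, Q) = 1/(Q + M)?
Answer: 133333209/6724 ≈ 19829.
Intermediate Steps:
n(M, Q) = 1/(M + Q)
a(r) = 7/(-4 + r)
W(o) = -o + 7/(-4 + 1/(6 + (1 + o)/(-4 + o))) (W(o) = 7/(-4 + 1/((o + 1)/(o - 4) + 6)) - o = 7/(-4 + 1/((1 + o)/(-4 + o) + 6)) - o = 7/(-4 + 1/(6 + (1 + o)/(-4 + o))) - o = -o + 7/(-4 + 1/(6 + (1 + o)/(-4 + o))))
((-82 - 1*75) + W(-18))² = ((-82 - 1*75) + (161 - 27*(-18)² + 39*(-18))/(-88 + 27*(-18)))² = ((-82 - 75) + (161 - 27*324 - 702)/(-88 - 486))² = (-157 + (161 - 8748 - 702)/(-574))² = (-157 - 1/574*(-9289))² = (-157 + 1327/82)² = (-11547/82)² = 133333209/6724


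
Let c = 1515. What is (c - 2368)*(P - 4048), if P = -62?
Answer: 3505830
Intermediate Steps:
(c - 2368)*(P - 4048) = (1515 - 2368)*(-62 - 4048) = -853*(-4110) = 3505830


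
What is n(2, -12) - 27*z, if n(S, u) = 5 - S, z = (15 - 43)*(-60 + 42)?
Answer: -13605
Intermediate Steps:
z = 504 (z = -28*(-18) = 504)
n(2, -12) - 27*z = (5 - 1*2) - 27*504 = (5 - 2) - 13608 = 3 - 13608 = -13605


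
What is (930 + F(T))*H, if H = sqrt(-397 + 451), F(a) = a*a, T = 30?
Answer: 5490*sqrt(6) ≈ 13448.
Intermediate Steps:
F(a) = a**2
H = 3*sqrt(6) (H = sqrt(54) = 3*sqrt(6) ≈ 7.3485)
(930 + F(T))*H = (930 + 30**2)*(3*sqrt(6)) = (930 + 900)*(3*sqrt(6)) = 1830*(3*sqrt(6)) = 5490*sqrt(6)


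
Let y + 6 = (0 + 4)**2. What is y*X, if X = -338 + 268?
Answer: -700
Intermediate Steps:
X = -70
y = 10 (y = -6 + (0 + 4)**2 = -6 + 4**2 = -6 + 16 = 10)
y*X = 10*(-70) = -700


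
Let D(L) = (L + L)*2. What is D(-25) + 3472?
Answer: 3372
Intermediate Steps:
D(L) = 4*L (D(L) = (2*L)*2 = 4*L)
D(-25) + 3472 = 4*(-25) + 3472 = -100 + 3472 = 3372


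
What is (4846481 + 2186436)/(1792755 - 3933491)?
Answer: -7032917/2140736 ≈ -3.2853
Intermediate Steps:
(4846481 + 2186436)/(1792755 - 3933491) = 7032917/(-2140736) = 7032917*(-1/2140736) = -7032917/2140736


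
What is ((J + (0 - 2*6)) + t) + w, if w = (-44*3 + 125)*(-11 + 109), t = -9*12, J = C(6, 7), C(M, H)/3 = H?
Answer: -785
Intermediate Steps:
C(M, H) = 3*H
J = 21 (J = 3*7 = 21)
t = -108
w = -686 (w = (-132 + 125)*98 = -7*98 = -686)
((J + (0 - 2*6)) + t) + w = ((21 + (0 - 2*6)) - 108) - 686 = ((21 + (0 - 12)) - 108) - 686 = ((21 - 12) - 108) - 686 = (9 - 108) - 686 = -99 - 686 = -785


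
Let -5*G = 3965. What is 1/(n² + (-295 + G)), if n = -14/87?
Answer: -7569/8234876 ≈ -0.00091914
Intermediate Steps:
G = -793 (G = -⅕*3965 = -793)
n = -14/87 (n = -14*1/87 = -14/87 ≈ -0.16092)
1/(n² + (-295 + G)) = 1/((-14/87)² + (-295 - 793)) = 1/(196/7569 - 1088) = 1/(-8234876/7569) = -7569/8234876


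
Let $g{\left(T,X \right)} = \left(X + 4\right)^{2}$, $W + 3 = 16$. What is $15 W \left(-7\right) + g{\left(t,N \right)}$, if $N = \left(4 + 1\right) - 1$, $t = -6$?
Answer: $-1301$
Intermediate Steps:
$W = 13$ ($W = -3 + 16 = 13$)
$N = 4$ ($N = 5 - 1 = 4$)
$g{\left(T,X \right)} = \left(4 + X\right)^{2}$
$15 W \left(-7\right) + g{\left(t,N \right)} = 15 \cdot 13 \left(-7\right) + \left(4 + 4\right)^{2} = 15 \left(-91\right) + 8^{2} = -1365 + 64 = -1301$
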